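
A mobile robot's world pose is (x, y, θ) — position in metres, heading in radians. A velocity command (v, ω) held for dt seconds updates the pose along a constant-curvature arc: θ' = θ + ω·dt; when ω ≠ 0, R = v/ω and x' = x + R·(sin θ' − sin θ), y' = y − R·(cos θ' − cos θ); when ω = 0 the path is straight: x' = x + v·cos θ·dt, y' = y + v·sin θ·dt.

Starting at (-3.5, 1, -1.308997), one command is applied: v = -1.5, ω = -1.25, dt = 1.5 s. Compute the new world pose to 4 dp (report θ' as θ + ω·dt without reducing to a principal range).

θ' = -1.3090 + -1.25·1.5 = -3.1840
R = v/ω = -1.5/-1.25 = 1.2000
x' = -3.5 + 1.2000·(sin -3.1840 − sin -1.3090) = -2.2900
y' = 1 − 1.2000·(cos -3.1840 − cos -1.3090) = 2.5095

(-2.2900, 2.5095, -3.1840)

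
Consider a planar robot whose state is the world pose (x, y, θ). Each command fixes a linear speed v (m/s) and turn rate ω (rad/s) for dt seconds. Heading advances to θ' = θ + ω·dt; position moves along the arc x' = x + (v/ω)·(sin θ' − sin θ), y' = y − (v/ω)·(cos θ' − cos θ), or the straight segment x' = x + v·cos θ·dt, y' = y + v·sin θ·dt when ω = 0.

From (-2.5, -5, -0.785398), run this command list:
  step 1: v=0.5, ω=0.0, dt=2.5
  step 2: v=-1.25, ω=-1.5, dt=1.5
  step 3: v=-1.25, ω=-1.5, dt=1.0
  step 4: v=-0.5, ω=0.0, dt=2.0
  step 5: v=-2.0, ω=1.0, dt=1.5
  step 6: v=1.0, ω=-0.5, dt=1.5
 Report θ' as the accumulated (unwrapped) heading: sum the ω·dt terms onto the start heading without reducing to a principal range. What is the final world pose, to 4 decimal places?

step 1: θ'=-0.7854 (straight) → pose (-1.6161, -5.8839, -0.7854)
step 2: θ'=-3.0354 (R=0.8333) → pose (-1.1152, -4.4660, -3.0354)
step 3: θ'=-4.5354 (R=0.8333) → pose (-0.2065, -5.1479, -4.5354)
step 4: θ'=-4.5354 (straight) → pose (-0.0305, -6.1323, -4.5354)
step 5: θ'=-3.0354 (R=-2.0000) → pose (2.1503, -7.7689, -3.0354)
step 6: θ'=-3.7854 (R=-2.0000) → pose (0.7378, -7.3798, -3.7854)

(0.7378, -7.3798, -3.7854)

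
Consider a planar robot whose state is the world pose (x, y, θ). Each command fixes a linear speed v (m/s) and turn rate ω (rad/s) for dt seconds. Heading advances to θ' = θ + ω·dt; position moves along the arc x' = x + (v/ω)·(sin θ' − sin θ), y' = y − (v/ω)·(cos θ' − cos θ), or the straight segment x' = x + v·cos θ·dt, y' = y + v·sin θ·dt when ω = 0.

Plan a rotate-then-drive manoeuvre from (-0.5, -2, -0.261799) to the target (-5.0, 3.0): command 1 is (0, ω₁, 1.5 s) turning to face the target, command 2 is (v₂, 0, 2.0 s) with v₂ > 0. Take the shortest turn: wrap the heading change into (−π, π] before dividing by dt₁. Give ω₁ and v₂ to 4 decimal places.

ω₁ = 1.7103, v₂ = 3.3634

heading to target = atan2(3−-2, -5−-0.5) = 2.3036
Δθ = wrap(2.3036 − -0.2618) = 2.5654; ω₁ = Δθ/dt₁ = 1.7103
distance = √((-5−-0.5)² + (3−-2)²) = 6.7268; v₂ = distance/dt₂ = 3.3634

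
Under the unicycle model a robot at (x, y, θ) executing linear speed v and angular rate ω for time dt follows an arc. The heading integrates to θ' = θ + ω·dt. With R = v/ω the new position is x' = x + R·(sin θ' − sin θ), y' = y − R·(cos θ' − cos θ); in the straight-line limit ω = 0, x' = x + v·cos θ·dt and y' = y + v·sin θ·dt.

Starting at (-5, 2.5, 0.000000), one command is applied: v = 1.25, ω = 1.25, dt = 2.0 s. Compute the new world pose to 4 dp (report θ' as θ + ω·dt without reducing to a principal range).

θ' = 0.0000 + 1.25·2.0 = 2.5000
R = v/ω = 1.25/1.25 = 1.0000
x' = -5 + 1.0000·(sin 2.5000 − sin 0.0000) = -4.4015
y' = 2.5 − 1.0000·(cos 2.5000 − cos 0.0000) = 4.3011

(-4.4015, 4.3011, 2.5000)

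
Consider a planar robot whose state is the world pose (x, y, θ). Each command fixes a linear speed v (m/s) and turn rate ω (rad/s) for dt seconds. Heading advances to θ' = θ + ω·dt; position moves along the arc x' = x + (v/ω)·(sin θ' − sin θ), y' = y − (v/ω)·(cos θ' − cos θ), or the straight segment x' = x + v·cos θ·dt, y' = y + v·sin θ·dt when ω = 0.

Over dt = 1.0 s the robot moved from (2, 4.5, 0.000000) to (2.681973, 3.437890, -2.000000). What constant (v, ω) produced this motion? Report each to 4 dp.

Δθ = -2.000000 − 0.000000 = -2.000000
ω = Δθ/dt = -2.000000/1.0 = -2.0000
R = −Δy/(cos θ' − cos θ) = -0.7500
v = R·ω = -0.7500·-2.0000 = 1.5000

v = 1.5000, ω = -2.0000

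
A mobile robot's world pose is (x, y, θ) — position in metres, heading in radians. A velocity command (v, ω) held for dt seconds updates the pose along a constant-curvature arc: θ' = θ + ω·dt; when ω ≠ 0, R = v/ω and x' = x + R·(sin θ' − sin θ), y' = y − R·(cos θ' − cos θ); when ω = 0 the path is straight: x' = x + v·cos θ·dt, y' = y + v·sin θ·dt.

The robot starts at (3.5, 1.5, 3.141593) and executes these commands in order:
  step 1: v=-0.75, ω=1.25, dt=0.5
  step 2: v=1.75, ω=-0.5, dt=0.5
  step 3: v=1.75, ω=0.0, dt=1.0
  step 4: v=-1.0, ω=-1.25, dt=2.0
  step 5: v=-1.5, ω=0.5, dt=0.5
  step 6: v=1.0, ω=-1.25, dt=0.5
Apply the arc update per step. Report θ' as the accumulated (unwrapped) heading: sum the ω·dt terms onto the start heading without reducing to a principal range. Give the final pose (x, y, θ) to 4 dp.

step 1: θ'=3.7666 (R=-0.6000) → pose (3.8511, 1.6134, 3.7666)
step 2: θ'=3.5166 (R=-3.5000) → pose (3.0852, 1.1950, 3.5166)
step 3: θ'=3.5166 (straight) → pose (1.4568, 0.5540, 3.5166)
step 4: θ'=1.0166 (R=0.8000) → pose (2.4301, -0.6114, 1.0166)
step 5: θ'=1.2666 (R=-3.0000) → pose (2.1188, -1.2916, 1.2666)
step 6: θ'=0.6416 (R=-0.8000) → pose (2.4033, -0.8903, 0.6416)

(2.4033, -0.8903, 0.6416)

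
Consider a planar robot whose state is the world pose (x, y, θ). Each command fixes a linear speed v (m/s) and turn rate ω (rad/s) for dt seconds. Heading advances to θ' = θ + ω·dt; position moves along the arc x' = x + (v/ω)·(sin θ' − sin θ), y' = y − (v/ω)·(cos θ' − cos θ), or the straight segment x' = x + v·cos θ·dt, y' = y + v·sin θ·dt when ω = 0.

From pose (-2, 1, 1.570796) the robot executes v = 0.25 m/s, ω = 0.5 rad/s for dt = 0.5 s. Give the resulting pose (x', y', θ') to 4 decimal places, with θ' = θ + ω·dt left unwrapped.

θ' = 1.5708 + 0.5·0.5 = 1.8208
R = v/ω = 0.25/0.5 = 0.5000
x' = -2 + 0.5000·(sin 1.8208 − sin 1.5708) = -2.0155
y' = 1 − 0.5000·(cos 1.8208 − cos 1.5708) = 1.1237

(-2.0155, 1.1237, 1.8208)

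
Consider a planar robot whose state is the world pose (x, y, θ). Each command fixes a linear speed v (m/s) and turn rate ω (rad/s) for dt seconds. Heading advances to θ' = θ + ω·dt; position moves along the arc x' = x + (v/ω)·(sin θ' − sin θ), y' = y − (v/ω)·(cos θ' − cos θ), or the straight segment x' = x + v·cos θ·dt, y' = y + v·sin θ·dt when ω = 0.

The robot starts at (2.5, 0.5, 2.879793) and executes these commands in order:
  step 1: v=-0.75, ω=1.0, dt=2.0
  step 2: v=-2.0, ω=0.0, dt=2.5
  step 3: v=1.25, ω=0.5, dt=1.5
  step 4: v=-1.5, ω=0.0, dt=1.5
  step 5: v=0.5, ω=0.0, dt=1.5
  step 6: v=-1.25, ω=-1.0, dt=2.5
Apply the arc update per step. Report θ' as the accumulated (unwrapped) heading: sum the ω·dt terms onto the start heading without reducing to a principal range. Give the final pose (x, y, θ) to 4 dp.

step 1: θ'=4.8798 (R=-0.7500) → pose (3.4336, 1.3494, 4.8798)
step 2: θ'=4.8798 (straight) → pose (2.6005, 6.2795, 4.8798)
step 3: θ'=5.6298 (R=2.5000) → pose (3.5459, 4.7110, 5.6298)
step 4: θ'=5.6298 (straight) → pose (1.7593, 6.0787, 5.6298)
step 5: θ'=5.6298 (straight) → pose (2.3548, 5.6228, 5.6298)
step 6: θ'=3.1298 (R=1.2500) → pose (3.1294, 7.8653, 3.1298)

(3.1294, 7.8653, 3.1298)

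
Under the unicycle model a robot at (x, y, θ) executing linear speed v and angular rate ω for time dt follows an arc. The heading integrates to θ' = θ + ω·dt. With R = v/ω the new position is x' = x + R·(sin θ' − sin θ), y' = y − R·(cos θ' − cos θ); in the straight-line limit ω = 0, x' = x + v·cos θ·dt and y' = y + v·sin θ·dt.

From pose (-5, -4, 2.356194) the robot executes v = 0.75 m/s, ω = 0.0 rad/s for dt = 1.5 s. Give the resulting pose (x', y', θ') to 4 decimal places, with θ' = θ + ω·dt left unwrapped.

(-5.7955, -3.2045, 2.3562)

θ' = 2.3562 + 0.0·1.5 = 2.3562
ω = 0 → straight: x' = -5 + 0.75·cos(2.3562)·1.5 = -5.7955
y' = -4 + 0.75·sin(2.3562)·1.5 = -3.2045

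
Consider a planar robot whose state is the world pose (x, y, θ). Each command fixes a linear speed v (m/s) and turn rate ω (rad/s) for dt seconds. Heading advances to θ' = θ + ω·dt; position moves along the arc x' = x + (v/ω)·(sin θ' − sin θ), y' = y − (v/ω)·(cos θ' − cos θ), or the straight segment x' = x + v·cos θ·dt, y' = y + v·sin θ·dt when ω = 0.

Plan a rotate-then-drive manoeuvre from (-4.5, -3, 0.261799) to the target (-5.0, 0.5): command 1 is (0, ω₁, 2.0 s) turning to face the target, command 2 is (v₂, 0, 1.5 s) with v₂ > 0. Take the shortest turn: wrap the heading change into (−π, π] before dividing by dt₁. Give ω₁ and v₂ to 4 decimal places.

heading to target = atan2(0.5−-3, -5−-4.5) = 1.7127
Δθ = wrap(1.7127 − 0.2618) = 1.4509; ω₁ = Δθ/dt₁ = 0.7254
distance = √((-5−-4.5)² + (0.5−-3)²) = 3.5355; v₂ = distance/dt₂ = 2.3570

ω₁ = 0.7254, v₂ = 2.3570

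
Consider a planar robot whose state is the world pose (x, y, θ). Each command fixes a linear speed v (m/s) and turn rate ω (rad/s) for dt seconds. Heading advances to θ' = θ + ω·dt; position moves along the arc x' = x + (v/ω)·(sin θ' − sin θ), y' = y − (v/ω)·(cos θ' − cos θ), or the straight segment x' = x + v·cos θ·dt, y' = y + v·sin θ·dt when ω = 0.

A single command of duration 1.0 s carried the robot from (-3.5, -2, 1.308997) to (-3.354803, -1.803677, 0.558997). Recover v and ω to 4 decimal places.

v = 0.2500, ω = -0.7500

Δθ = 0.558997 − 1.308997 = -0.750000
ω = Δθ/dt = -0.750000/1.0 = -0.7500
R = −Δy/(cos θ' − cos θ) = -0.3333
v = R·ω = -0.3333·-0.7500 = 0.2500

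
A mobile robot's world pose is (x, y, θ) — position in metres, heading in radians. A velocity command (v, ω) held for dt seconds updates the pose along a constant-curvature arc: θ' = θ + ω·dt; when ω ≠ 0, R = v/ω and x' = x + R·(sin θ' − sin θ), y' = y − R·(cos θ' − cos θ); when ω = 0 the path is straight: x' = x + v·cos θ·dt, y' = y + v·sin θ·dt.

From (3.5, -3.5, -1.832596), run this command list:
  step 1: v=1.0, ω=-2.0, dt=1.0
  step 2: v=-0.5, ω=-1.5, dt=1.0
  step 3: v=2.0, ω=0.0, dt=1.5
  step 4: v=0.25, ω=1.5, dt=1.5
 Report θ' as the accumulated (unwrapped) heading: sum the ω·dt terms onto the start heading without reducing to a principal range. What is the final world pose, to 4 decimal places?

step 1: θ'=-3.8326 (R=-0.5000) → pose (2.6984, -3.7559, -3.8326)
step 2: θ'=-5.3326 (R=0.3333) → pose (2.7572, -4.2065, -5.3326)
step 3: θ'=-5.3326 (straight) → pose (4.5008, -1.7652, -5.3326)
step 4: θ'=-3.0826 (R=0.1667) → pose (4.3554, -1.5020, -3.0826)

(4.3554, -1.5020, -3.0826)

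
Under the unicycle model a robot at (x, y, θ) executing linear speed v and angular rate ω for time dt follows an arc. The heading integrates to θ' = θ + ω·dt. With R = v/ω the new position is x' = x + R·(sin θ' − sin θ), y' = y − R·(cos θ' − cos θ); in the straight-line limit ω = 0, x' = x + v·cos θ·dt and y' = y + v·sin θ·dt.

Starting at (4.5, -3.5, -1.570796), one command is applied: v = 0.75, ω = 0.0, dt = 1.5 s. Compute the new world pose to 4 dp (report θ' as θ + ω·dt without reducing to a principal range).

(4.5000, -4.6250, -1.5708)

θ' = -1.5708 + 0.0·1.5 = -1.5708
ω = 0 → straight: x' = 4.5 + 0.75·cos(-1.5708)·1.5 = 4.5000
y' = -3.5 + 0.75·sin(-1.5708)·1.5 = -4.6250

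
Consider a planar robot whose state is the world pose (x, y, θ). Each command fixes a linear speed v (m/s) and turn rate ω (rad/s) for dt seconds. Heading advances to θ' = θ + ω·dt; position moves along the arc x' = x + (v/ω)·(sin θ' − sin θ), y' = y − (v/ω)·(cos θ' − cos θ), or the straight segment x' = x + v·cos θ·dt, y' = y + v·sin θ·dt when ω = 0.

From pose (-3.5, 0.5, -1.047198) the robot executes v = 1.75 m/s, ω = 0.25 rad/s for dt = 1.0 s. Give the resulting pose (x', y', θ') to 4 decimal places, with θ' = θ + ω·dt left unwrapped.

θ' = -1.0472 + 0.25·1.0 = -0.7972
R = v/ω = 1.75/0.25 = 7.0000
x' = -3.5 + 7.0000·(sin -0.7972 − sin -1.0472) = -2.4456
y' = 0.5 − 7.0000·(cos -0.7972 − cos -1.0472) = -0.8910

(-2.4456, -0.8910, -0.7972)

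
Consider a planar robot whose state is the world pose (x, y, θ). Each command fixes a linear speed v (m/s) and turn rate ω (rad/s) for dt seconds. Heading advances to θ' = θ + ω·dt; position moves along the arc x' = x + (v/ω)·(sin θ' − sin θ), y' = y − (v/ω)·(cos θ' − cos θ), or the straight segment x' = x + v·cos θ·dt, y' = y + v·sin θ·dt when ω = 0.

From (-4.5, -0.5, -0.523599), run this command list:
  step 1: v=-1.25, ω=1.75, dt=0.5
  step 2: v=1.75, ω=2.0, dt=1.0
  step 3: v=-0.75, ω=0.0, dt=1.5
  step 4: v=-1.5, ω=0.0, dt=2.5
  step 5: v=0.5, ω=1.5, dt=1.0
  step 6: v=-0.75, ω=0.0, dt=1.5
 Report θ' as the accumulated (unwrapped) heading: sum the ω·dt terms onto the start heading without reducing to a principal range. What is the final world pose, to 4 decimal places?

(-0.9527, -1.7229, 3.8514)

step 1: θ'=0.3514 (R=-0.7143) → pose (-5.1030, -0.4480, 0.3514)
step 2: θ'=2.3514 (R=0.8750) → pose (-4.7825, 0.9893, 2.3514)
step 3: θ'=2.3514 (straight) → pose (-3.9908, 0.1900, 2.3514)
step 4: θ'=2.3514 (straight) → pose (-1.3519, -2.4743, 2.3514)
step 5: θ'=3.8514 (R=0.3333) → pose (-1.8060, -2.4560, 3.8514)
step 6: θ'=3.8514 (straight) → pose (-0.9527, -1.7229, 3.8514)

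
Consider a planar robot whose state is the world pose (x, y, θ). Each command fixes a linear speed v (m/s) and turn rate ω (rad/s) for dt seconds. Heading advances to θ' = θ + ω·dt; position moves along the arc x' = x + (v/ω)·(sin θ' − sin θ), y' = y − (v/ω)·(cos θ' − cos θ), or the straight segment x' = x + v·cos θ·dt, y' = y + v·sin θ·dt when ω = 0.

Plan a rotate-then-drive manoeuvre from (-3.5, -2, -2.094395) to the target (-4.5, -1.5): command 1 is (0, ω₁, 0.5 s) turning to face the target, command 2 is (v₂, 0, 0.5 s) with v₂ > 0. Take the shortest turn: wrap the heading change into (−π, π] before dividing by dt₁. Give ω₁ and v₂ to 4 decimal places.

heading to target = atan2(-1.5−-2, -4.5−-3.5) = 2.6779
Δθ = wrap(2.6779 − -2.0944) = -1.5108; ω₁ = Δθ/dt₁ = -3.0217
distance = √((-4.5−-3.5)² + (-1.5−-2)²) = 1.1180; v₂ = distance/dt₂ = 2.2361

ω₁ = -3.0217, v₂ = 2.2361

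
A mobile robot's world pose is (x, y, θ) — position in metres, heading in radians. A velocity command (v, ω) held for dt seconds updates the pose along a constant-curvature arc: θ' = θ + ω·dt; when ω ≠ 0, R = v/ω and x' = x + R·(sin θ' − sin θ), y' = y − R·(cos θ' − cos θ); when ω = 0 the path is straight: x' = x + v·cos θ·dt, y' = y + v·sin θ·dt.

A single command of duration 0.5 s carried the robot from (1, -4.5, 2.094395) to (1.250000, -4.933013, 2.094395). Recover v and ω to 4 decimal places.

v = -1.0000, ω = 0.0000

Δθ = 2.094395 − 2.094395 = 0.000000
ω = Δθ/dt = 0.000000/0.5 = 0.0000
ω = 0 → v = (Δx·cos θ + Δy·sin θ)/dt = -1.0000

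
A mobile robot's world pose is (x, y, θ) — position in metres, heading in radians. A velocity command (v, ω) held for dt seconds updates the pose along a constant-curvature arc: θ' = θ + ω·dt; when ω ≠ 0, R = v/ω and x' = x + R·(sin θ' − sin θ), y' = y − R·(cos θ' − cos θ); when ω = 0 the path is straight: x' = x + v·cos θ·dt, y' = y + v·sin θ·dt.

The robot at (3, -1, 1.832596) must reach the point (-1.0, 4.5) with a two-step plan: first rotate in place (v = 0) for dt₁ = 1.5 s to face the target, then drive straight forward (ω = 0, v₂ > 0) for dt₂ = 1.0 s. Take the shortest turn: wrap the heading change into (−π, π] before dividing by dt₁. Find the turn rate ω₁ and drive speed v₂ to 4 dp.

ω₁ = 0.2447, v₂ = 6.8007

heading to target = atan2(4.5−-1, -1−3) = 2.1996
Δθ = wrap(2.1996 − 1.8326) = 0.3670; ω₁ = Δθ/dt₁ = 0.2447
distance = √((-1−3)² + (4.5−-1)²) = 6.8007; v₂ = distance/dt₂ = 6.8007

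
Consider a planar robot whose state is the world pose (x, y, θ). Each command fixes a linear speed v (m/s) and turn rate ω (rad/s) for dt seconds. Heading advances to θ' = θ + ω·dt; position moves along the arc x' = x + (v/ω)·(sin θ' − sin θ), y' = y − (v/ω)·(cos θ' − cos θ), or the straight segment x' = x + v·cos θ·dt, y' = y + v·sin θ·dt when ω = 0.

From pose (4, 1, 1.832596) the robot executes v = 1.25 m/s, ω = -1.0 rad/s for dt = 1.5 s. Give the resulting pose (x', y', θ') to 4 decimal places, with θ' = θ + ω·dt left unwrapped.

(4.7993, 2.5050, 0.3326)

θ' = 1.8326 + -1.0·1.5 = 0.3326
R = v/ω = 1.25/-1.0 = -1.2500
x' = 4 + -1.2500·(sin 0.3326 − sin 1.8326) = 4.7993
y' = 1 − -1.2500·(cos 0.3326 − cos 1.8326) = 2.5050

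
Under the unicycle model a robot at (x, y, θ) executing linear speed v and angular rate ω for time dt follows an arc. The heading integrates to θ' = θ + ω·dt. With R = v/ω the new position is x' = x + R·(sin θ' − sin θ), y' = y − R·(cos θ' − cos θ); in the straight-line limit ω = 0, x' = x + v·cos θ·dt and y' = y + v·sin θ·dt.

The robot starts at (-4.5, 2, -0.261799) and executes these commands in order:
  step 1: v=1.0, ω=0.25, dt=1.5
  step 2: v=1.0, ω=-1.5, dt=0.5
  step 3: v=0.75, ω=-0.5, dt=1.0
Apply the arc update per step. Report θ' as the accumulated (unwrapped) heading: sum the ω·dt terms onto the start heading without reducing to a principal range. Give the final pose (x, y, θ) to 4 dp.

(-2.0722, 1.1877, -1.1368)

step 1: θ'=0.1132 (R=4.0000) → pose (-3.0129, 1.8893, 0.1132)
step 2: θ'=-0.6368 (R=-0.6667) → pose (-2.5412, 1.7629, -0.6368)
step 3: θ'=-1.1368 (R=-1.5000) → pose (-2.0722, 1.1877, -1.1368)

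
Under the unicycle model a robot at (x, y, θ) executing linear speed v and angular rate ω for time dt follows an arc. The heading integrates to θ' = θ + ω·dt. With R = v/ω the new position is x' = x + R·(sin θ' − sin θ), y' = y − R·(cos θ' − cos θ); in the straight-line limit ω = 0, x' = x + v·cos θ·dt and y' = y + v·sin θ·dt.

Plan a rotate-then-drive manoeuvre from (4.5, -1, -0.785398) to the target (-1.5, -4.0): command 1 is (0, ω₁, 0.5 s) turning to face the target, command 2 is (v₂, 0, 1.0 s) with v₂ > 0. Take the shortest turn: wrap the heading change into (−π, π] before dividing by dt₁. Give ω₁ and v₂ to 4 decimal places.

ω₁ = -3.7851, v₂ = 6.7082

heading to target = atan2(-4−-1, -1.5−4.5) = -2.6779
Δθ = wrap(-2.6779 − -0.7854) = -1.8925; ω₁ = Δθ/dt₁ = -3.7851
distance = √((-1.5−4.5)² + (-4−-1)²) = 6.7082; v₂ = distance/dt₂ = 6.7082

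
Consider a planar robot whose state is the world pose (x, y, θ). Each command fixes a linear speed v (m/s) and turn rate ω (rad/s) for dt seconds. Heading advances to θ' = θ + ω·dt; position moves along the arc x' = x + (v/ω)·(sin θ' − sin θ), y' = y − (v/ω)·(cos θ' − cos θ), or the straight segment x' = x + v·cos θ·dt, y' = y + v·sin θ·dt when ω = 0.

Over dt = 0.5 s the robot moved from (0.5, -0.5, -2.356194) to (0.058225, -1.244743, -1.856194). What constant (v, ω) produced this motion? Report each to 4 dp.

v = 1.7500, ω = 1.0000

Δθ = -1.856194 − -2.356194 = 0.500000
ω = Δθ/dt = 0.500000/0.5 = 1.0000
R = −Δy/(cos θ' − cos θ) = 1.7500
v = R·ω = 1.7500·1.0000 = 1.7500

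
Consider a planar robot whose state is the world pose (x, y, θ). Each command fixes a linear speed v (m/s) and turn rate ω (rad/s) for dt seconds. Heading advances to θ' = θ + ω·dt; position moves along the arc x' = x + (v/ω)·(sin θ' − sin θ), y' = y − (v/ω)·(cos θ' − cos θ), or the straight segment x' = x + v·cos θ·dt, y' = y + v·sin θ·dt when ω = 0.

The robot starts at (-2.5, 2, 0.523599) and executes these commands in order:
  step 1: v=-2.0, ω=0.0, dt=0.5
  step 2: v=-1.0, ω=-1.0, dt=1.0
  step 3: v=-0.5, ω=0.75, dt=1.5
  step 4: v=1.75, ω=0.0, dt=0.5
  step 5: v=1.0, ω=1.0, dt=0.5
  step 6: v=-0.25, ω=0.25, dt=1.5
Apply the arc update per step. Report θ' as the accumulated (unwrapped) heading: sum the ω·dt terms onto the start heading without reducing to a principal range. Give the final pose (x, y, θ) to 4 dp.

step 1: θ'=0.5236 (straight) → pose (-3.3660, 1.5000, 0.5236)
step 2: θ'=-0.4764 (R=1.0000) → pose (-4.3246, 1.4774, -0.4764)
step 3: θ'=0.6486 (R=-0.6667) → pose (-5.0330, 1.4162, 0.6486)
step 4: θ'=0.6486 (straight) → pose (-4.3357, 1.9448, 0.6486)
step 5: θ'=1.1486 (R=1.0000) → pose (-4.0276, 2.3320, 1.1486)
step 6: θ'=1.5236 (R=-1.0000) → pose (-4.1143, 1.9694, 1.5236)

(-4.1143, 1.9694, 1.5236)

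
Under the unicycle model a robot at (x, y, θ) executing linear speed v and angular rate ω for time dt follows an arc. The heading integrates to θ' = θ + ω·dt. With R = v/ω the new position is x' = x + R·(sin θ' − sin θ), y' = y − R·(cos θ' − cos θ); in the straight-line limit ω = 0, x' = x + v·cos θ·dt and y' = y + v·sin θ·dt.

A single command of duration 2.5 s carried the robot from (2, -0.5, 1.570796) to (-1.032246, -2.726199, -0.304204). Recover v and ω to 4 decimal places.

Δθ = -0.304204 − 1.570796 = -1.875000
ω = Δθ/dt = -1.875000/2.5 = -0.7500
R = Δx/(sin θ' − sin θ) = 2.3333
v = R·ω = 2.3333·-0.7500 = -1.7500

v = -1.7500, ω = -0.7500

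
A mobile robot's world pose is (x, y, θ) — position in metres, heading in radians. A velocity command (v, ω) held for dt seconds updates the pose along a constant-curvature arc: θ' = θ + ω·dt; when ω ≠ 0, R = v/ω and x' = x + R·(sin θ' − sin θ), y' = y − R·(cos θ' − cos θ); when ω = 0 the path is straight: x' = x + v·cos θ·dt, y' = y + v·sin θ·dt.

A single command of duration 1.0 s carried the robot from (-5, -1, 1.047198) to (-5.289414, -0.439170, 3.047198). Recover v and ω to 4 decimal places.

Δθ = 3.047198 − 1.047198 = 2.000000
ω = Δθ/dt = 2.000000/1.0 = 2.0000
R = −Δy/(cos θ' − cos θ) = 0.3750
v = R·ω = 0.3750·2.0000 = 0.7500

v = 0.7500, ω = 2.0000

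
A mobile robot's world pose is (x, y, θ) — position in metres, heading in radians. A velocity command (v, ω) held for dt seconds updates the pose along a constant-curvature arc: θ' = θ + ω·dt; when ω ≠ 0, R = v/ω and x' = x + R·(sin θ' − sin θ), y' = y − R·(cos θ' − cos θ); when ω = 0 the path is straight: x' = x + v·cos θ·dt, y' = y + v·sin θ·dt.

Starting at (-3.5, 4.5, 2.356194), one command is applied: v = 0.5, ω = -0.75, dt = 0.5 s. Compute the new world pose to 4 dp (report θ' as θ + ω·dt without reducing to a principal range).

θ' = 2.3562 + -0.75·0.5 = 1.9812
R = v/ω = 0.5/-0.75 = -0.6667
x' = -3.5 + -0.6667·(sin 1.9812 − sin 2.3562) = -3.6399
y' = 4.5 − -0.6667·(cos 1.9812 − cos 2.3562) = 4.7054

(-3.6399, 4.7054, 1.9812)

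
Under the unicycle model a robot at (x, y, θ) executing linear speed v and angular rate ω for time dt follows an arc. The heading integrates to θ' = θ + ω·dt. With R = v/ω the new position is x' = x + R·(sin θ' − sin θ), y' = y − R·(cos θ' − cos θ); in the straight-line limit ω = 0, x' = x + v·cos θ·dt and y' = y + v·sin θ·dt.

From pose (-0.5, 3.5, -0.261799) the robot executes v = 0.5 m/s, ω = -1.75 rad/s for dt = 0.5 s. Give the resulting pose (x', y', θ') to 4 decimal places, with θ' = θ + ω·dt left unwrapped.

θ' = -0.2618 + -1.75·0.5 = -1.1368
R = v/ω = 0.5/-1.75 = -0.2857
x' = -0.5 + -0.2857·(sin -1.1368 − sin -0.2618) = -0.3147
y' = 3.5 − -0.2857·(cos -1.1368 − cos -0.2618) = 3.3442

(-0.3147, 3.3442, -1.1368)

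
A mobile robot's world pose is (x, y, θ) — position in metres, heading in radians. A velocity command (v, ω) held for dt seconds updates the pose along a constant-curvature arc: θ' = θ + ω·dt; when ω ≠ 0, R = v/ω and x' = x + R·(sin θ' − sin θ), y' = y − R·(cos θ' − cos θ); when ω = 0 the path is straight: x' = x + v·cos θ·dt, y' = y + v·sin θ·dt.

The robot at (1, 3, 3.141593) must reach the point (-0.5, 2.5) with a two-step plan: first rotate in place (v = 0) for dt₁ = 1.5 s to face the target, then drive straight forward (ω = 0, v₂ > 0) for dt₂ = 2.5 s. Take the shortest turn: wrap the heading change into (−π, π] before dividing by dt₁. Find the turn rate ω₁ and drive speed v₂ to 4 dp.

heading to target = atan2(2.5−3, -0.5−1) = -2.8198
Δθ = wrap(-2.8198 − 3.1416) = 0.3218; ω₁ = Δθ/dt₁ = 0.2145
distance = √((-0.5−1)² + (2.5−3)²) = 1.5811; v₂ = distance/dt₂ = 0.6325

ω₁ = 0.2145, v₂ = 0.6325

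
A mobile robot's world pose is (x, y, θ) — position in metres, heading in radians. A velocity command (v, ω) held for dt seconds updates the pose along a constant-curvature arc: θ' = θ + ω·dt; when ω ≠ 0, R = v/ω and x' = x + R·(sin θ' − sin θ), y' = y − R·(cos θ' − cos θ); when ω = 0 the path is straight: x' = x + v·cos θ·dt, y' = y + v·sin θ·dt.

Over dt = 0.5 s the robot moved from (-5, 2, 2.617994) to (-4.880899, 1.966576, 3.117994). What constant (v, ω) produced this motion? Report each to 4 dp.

Δθ = 3.117994 − 2.617994 = 0.500000
ω = Δθ/dt = 0.500000/0.5 = 1.0000
R = Δx/(sin θ' − sin θ) = -0.2500
v = R·ω = -0.2500·1.0000 = -0.2500

v = -0.2500, ω = 1.0000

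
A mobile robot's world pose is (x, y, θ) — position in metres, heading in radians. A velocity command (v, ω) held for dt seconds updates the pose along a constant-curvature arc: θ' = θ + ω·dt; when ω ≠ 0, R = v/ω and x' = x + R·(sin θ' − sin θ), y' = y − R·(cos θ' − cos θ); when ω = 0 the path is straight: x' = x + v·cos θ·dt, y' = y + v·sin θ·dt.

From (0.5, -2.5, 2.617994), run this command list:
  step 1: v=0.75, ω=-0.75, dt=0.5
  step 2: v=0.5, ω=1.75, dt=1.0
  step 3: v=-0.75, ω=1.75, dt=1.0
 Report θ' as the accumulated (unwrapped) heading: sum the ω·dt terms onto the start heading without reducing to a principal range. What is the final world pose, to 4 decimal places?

step 1: θ'=2.2430 (R=-1.0000) → pose (0.2175, -2.2567, 2.2430)
step 2: θ'=3.9930 (R=0.2857) → pose (-0.2209, -2.2463, 3.9930)
step 3: θ'=5.7430 (R=-0.4286) → pose (-0.3229, -1.5964, 5.7430)

(-0.3229, -1.5964, 5.7430)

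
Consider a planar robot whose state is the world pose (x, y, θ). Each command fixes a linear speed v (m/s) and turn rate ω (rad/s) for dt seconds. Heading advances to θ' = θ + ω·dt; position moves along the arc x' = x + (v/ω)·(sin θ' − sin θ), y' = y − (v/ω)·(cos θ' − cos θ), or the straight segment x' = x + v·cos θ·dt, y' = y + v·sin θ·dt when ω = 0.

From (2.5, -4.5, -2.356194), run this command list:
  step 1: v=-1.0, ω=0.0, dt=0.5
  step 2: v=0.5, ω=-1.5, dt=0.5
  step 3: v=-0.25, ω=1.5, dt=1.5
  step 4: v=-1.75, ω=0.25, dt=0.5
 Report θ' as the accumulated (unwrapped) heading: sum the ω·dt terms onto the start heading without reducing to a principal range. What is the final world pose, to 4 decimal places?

step 1: θ'=-2.3562 (straight) → pose (2.8536, -4.1464, -2.3562)
step 2: θ'=-3.1062 (R=-0.3333) → pose (2.6296, -4.2439, -3.1062)
step 3: θ'=-0.8562 (R=-0.1667) → pose (2.7496, -3.9681, -0.8562)
step 4: θ'=-0.7312 (R=-7.0000) → pose (2.1365, -3.3447, -0.7312)

(2.1365, -3.3447, -0.7312)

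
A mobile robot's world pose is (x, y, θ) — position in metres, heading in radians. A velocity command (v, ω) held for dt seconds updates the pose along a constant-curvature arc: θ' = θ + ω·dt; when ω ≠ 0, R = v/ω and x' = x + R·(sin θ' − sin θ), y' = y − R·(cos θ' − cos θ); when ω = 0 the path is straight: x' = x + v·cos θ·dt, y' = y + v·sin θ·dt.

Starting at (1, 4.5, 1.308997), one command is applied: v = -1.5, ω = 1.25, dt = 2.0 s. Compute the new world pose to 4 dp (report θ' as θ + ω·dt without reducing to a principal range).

θ' = 1.3090 + 1.25·2.0 = 3.8090
R = v/ω = -1.5/1.25 = -1.2000
x' = 1 + -1.2000·(sin 3.8090 − sin 1.3090) = 2.9019
y' = 4.5 − -1.2000·(cos 3.8090 − cos 1.3090) = 3.2469

(2.9019, 3.2469, 3.8090)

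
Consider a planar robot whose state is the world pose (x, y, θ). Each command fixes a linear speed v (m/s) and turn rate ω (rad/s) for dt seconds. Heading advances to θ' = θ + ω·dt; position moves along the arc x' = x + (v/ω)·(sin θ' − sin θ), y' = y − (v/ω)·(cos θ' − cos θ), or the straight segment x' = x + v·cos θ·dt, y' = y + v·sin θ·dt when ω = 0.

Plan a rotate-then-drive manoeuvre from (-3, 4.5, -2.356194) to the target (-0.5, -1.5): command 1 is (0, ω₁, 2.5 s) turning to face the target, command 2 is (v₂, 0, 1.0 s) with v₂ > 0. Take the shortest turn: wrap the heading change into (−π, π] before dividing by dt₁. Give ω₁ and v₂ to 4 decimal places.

ω₁ = 0.4721, v₂ = 6.5000

heading to target = atan2(-1.5−4.5, -0.5−-3) = -1.1760
Δθ = wrap(-1.1760 − -2.3562) = 1.1802; ω₁ = Δθ/dt₁ = 0.4721
distance = √((-0.5−-3)² + (-1.5−4.5)²) = 6.5000; v₂ = distance/dt₂ = 6.5000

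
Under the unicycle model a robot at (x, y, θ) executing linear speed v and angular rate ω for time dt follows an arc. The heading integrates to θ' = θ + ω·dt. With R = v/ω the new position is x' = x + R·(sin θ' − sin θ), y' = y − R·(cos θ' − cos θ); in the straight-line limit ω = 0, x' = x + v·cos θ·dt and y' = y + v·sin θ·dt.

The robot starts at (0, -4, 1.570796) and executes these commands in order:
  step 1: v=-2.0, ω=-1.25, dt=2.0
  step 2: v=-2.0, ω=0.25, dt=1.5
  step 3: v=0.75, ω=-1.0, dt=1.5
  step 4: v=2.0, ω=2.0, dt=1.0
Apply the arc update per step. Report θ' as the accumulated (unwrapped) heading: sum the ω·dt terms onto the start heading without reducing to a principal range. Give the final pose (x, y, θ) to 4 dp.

step 1: θ'=-0.9292 (R=1.6000) → pose (-2.8818, -4.9576, -0.9292)
step 2: θ'=-0.5542 (R=-8.0000) → pose (-5.0808, -2.9428, -0.5542)
step 3: θ'=-2.0542 (R=-0.7500) → pose (-4.8115, -3.9291, -2.0542)
step 4: θ'=-0.0542 (R=1.0000) → pose (-3.9802, -5.3924, -0.0542)

(-3.9802, -5.3924, -0.0542)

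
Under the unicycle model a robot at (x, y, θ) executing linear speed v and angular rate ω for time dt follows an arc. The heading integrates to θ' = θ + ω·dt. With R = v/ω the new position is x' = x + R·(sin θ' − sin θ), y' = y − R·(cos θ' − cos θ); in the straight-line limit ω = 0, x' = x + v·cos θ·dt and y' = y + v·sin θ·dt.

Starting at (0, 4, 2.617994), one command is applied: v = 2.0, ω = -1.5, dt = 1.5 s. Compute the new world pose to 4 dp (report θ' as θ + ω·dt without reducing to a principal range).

θ' = 2.6180 + -1.5·1.5 = 0.3680
R = v/ω = 2.0/-1.5 = -1.3333
x' = 0 + -1.3333·(sin 0.3680 − sin 2.6180) = 0.1870
y' = 4 − -1.3333·(cos 0.3680 − cos 2.6180) = 6.3988

(0.1870, 6.3988, 0.3680)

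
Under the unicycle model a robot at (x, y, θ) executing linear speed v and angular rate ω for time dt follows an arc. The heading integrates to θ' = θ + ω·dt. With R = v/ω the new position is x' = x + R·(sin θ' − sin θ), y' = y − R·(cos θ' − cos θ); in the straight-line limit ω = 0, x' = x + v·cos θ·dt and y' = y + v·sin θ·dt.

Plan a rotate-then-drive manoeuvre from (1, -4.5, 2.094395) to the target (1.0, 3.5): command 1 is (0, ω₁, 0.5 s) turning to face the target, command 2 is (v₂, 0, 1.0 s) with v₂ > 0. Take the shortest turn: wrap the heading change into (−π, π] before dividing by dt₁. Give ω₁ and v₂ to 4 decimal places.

heading to target = atan2(3.5−-4.5, 1−1) = 1.5708
Δθ = wrap(1.5708 − 2.0944) = -0.5236; ω₁ = Δθ/dt₁ = -1.0472
distance = √((1−1)² + (3.5−-4.5)²) = 8.0000; v₂ = distance/dt₂ = 8.0000

ω₁ = -1.0472, v₂ = 8.0000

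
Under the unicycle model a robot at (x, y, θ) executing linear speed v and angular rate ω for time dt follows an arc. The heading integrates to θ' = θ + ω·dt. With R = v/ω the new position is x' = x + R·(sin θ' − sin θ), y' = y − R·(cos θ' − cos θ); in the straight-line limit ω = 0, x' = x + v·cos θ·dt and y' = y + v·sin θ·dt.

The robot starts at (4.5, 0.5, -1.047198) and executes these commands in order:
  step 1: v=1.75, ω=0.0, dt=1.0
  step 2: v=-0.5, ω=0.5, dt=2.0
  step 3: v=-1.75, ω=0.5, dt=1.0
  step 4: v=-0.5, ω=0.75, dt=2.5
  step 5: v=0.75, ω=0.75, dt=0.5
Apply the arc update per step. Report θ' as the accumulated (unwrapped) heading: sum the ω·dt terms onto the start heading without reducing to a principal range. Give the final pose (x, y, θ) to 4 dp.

(2.3648, -1.7043, 2.7028)

step 1: θ'=-1.0472 (straight) → pose (5.3750, -1.0155, -1.0472)
step 2: θ'=-0.0472 (R=-1.0000) → pose (4.5562, -0.5167, -0.0472)
step 3: θ'=0.4528 (R=-3.5000) → pose (2.8598, -0.8655, 0.4528)
step 4: θ'=2.3278 (R=-0.6667) → pose (2.6669, -1.9228, 2.3278)
step 5: θ'=2.7028 (R=1.0000) → pose (2.3648, -1.7043, 2.7028)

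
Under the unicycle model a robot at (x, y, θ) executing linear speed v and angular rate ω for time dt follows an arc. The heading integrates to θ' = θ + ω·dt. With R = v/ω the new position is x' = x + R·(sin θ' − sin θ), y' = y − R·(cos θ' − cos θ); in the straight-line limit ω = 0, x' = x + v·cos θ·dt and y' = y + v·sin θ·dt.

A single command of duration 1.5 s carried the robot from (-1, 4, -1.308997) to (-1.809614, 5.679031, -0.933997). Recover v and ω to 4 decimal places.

Δθ = -0.933997 − -1.308997 = 0.375000
ω = Δθ/dt = 0.375000/1.5 = 0.2500
R = −Δy/(cos θ' − cos θ) = -5.0000
v = R·ω = -5.0000·0.2500 = -1.2500

v = -1.2500, ω = 0.2500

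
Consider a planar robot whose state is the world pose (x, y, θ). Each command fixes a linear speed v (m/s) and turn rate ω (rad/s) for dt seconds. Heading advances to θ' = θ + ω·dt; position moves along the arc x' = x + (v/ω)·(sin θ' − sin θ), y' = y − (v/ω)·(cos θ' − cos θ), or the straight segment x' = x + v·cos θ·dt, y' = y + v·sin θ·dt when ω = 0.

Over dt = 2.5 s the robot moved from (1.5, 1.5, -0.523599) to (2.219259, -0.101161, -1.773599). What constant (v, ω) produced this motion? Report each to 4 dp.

Δθ = -1.773599 − -0.523599 = -1.250000
ω = Δθ/dt = -1.250000/2.5 = -0.5000
R = −Δy/(cos θ' − cos θ) = -1.5000
v = R·ω = -1.5000·-0.5000 = 0.7500

v = 0.7500, ω = -0.5000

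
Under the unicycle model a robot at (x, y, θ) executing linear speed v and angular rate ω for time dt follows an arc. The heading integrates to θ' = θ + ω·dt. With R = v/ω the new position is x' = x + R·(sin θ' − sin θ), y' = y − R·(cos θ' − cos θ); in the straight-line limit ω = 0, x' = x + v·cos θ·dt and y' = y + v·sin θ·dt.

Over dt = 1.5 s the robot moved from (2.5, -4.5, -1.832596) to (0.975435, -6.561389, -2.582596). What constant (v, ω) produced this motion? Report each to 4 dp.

Δθ = -2.582596 − -1.832596 = -0.750000
ω = Δθ/dt = -0.750000/1.5 = -0.5000
R = −Δy/(cos θ' − cos θ) = -3.5000
v = R·ω = -3.5000·-0.5000 = 1.7500

v = 1.7500, ω = -0.5000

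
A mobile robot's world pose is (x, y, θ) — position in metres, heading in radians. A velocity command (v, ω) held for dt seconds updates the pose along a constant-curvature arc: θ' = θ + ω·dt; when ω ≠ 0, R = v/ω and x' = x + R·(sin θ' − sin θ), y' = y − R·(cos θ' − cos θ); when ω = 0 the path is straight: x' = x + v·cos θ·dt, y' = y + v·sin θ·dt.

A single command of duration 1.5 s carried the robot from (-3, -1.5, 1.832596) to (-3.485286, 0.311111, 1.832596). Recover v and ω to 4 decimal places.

v = 1.2500, ω = 0.0000

Δθ = 1.832596 − 1.832596 = 0.000000
ω = Δθ/dt = 0.000000/1.5 = 0.0000
ω = 0 → v = (Δx·cos θ + Δy·sin θ)/dt = 1.2500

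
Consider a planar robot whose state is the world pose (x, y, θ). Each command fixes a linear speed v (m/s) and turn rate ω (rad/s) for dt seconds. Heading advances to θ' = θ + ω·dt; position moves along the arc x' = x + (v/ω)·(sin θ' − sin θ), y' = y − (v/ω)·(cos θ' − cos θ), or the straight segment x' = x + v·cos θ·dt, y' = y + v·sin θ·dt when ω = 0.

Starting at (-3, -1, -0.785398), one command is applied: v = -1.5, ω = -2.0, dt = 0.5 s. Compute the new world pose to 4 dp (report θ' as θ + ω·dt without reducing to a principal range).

(-3.2025, -0.3100, -1.7854)

θ' = -0.7854 + -2.0·0.5 = -1.7854
R = v/ω = -1.5/-2.0 = 0.7500
x' = -3 + 0.7500·(sin -1.7854 − sin -0.7854) = -3.2025
y' = -1 − 0.7500·(cos -1.7854 − cos -0.7854) = -0.3100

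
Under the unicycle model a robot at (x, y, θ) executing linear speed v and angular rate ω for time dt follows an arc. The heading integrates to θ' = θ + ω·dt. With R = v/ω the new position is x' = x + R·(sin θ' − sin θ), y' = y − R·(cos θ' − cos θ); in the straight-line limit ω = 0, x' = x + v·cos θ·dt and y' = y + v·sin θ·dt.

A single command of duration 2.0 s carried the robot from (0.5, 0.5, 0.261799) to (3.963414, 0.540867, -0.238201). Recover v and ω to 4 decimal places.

Δθ = -0.238201 − 0.261799 = -0.500000
ω = Δθ/dt = -0.500000/2.0 = -0.2500
R = Δx/(sin θ' − sin θ) = -7.0000
v = R·ω = -7.0000·-0.2500 = 1.7500

v = 1.7500, ω = -0.2500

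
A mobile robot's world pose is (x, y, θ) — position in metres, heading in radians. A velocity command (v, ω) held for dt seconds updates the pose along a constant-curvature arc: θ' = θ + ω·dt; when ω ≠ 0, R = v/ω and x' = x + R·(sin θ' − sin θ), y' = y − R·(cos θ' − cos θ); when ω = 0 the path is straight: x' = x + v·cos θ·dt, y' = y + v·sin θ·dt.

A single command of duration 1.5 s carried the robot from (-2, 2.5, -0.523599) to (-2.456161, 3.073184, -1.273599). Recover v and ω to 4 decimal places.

Δθ = -1.273599 − -0.523599 = -0.750000
ω = Δθ/dt = -0.750000/1.5 = -0.5000
R = −Δy/(cos θ' − cos θ) = 1.0000
v = R·ω = 1.0000·-0.5000 = -0.5000

v = -0.5000, ω = -0.5000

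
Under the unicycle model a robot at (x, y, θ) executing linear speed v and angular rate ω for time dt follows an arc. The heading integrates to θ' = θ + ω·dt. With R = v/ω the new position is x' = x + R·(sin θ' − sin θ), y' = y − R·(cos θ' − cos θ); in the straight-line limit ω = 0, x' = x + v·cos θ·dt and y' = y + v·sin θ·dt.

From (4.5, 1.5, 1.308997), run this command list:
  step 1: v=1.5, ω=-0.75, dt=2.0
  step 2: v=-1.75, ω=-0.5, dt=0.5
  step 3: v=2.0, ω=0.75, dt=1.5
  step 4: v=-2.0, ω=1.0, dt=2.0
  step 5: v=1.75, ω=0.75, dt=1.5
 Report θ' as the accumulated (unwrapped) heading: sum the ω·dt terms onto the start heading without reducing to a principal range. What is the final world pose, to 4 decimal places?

(6.7105, -0.0430, 3.8090)

step 1: θ'=-0.1910 (R=-2.0000) → pose (6.8115, 2.9460, -0.1910)
step 2: θ'=-0.4410 (R=3.5000) → pose (5.9820, 3.2172, -0.4410)
step 3: θ'=0.6840 (R=2.6667) → pose (8.8053, 3.5619, 0.6840)
step 4: θ'=2.6840 (R=-2.0000) → pose (9.1855, 0.2176, 2.6840)
step 5: θ'=3.8090 (R=2.3333) → pose (6.7105, -0.0430, 3.8090)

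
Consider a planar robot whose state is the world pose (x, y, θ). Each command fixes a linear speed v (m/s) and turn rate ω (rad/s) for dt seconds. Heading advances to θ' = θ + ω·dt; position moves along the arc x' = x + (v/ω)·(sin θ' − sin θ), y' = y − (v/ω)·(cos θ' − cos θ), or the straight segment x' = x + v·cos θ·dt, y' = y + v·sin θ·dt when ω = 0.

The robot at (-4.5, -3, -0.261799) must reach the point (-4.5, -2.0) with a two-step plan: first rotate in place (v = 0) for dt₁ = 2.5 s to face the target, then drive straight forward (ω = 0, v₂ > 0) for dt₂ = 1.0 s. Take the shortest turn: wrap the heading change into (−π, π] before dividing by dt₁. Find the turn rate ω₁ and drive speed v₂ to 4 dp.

heading to target = atan2(-2−-3, -4.5−-4.5) = 1.5708
Δθ = wrap(1.5708 − -0.2618) = 1.8326; ω₁ = Δθ/dt₁ = 0.7330
distance = √((-4.5−-4.5)² + (-2−-3)²) = 1.0000; v₂ = distance/dt₂ = 1.0000

ω₁ = 0.7330, v₂ = 1.0000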